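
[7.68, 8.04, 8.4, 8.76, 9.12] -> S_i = 7.68 + 0.36*i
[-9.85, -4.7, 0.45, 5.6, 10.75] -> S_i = -9.85 + 5.15*i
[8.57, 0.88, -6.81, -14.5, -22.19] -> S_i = 8.57 + -7.69*i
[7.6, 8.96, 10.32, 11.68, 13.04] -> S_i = 7.60 + 1.36*i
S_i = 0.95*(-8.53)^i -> [0.95, -8.1, 69.12, -589.62, 5029.44]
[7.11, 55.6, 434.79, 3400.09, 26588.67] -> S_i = 7.11*7.82^i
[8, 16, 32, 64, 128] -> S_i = 8*2^i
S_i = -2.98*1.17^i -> [-2.98, -3.49, -4.08, -4.77, -5.58]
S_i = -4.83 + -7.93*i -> [-4.83, -12.76, -20.69, -28.62, -36.55]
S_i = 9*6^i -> [9, 54, 324, 1944, 11664]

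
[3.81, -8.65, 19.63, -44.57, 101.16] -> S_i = 3.81*(-2.27)^i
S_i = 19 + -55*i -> [19, -36, -91, -146, -201]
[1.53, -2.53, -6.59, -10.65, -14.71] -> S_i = 1.53 + -4.06*i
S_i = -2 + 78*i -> [-2, 76, 154, 232, 310]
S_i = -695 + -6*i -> [-695, -701, -707, -713, -719]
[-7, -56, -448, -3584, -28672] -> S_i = -7*8^i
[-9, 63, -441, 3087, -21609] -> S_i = -9*-7^i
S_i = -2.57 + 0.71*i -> [-2.57, -1.86, -1.15, -0.44, 0.27]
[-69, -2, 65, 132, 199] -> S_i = -69 + 67*i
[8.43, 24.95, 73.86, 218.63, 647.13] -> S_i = 8.43*2.96^i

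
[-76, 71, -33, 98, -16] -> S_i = Random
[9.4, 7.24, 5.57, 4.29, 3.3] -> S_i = 9.40*0.77^i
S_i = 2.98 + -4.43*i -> [2.98, -1.45, -5.88, -10.31, -14.74]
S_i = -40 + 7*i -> [-40, -33, -26, -19, -12]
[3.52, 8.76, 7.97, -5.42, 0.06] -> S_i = Random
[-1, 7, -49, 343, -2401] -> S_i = -1*-7^i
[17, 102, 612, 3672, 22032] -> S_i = 17*6^i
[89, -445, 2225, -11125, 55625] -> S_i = 89*-5^i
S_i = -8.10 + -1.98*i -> [-8.1, -10.08, -12.06, -14.04, -16.02]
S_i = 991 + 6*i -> [991, 997, 1003, 1009, 1015]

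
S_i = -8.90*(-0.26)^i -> [-8.9, 2.31, -0.6, 0.16, -0.04]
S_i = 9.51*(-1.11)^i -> [9.51, -10.56, 11.72, -13.01, 14.44]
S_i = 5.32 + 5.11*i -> [5.32, 10.43, 15.54, 20.65, 25.76]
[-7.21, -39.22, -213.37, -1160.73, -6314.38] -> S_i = -7.21*5.44^i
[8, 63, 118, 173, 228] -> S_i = 8 + 55*i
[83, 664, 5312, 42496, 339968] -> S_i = 83*8^i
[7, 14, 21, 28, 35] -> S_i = 7 + 7*i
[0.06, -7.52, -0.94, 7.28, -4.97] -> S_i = Random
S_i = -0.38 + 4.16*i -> [-0.38, 3.78, 7.94, 12.1, 16.26]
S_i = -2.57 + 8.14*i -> [-2.57, 5.57, 13.71, 21.85, 29.99]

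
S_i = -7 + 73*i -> [-7, 66, 139, 212, 285]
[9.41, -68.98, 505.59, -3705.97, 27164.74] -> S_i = 9.41*(-7.33)^i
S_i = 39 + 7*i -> [39, 46, 53, 60, 67]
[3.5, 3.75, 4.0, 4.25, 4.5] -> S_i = 3.50 + 0.25*i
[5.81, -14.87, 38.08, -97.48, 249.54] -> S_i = 5.81*(-2.56)^i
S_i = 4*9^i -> [4, 36, 324, 2916, 26244]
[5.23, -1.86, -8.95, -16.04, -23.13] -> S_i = 5.23 + -7.09*i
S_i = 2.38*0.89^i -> [2.38, 2.12, 1.89, 1.68, 1.49]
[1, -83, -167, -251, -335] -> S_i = 1 + -84*i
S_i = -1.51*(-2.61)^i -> [-1.51, 3.94, -10.29, 26.85, -70.07]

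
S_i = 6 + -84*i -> [6, -78, -162, -246, -330]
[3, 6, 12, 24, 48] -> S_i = 3*2^i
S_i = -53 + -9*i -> [-53, -62, -71, -80, -89]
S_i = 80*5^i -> [80, 400, 2000, 10000, 50000]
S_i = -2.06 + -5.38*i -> [-2.06, -7.44, -12.82, -18.2, -23.58]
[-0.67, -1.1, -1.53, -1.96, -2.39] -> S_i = -0.67 + -0.43*i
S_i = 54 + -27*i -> [54, 27, 0, -27, -54]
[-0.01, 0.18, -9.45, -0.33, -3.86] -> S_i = Random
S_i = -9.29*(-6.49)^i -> [-9.29, 60.29, -391.3, 2539.51, -16481.42]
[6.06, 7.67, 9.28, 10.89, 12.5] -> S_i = 6.06 + 1.61*i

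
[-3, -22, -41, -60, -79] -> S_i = -3 + -19*i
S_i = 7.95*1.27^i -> [7.95, 10.1, 12.82, 16.28, 20.68]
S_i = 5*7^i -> [5, 35, 245, 1715, 12005]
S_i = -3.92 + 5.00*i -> [-3.92, 1.08, 6.08, 11.08, 16.08]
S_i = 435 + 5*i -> [435, 440, 445, 450, 455]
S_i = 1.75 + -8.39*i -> [1.75, -6.64, -15.03, -23.42, -31.81]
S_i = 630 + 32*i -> [630, 662, 694, 726, 758]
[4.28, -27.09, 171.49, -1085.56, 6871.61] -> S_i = 4.28*(-6.33)^i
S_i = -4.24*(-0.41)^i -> [-4.24, 1.74, -0.71, 0.29, -0.12]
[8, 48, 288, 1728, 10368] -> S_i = 8*6^i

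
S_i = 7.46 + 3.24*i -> [7.46, 10.7, 13.94, 17.18, 20.42]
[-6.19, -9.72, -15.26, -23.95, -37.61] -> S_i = -6.19*1.57^i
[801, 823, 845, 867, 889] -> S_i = 801 + 22*i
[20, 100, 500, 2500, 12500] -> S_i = 20*5^i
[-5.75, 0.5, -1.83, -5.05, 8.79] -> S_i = Random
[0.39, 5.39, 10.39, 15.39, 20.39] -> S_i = 0.39 + 5.00*i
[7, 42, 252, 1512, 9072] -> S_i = 7*6^i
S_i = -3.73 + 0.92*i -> [-3.73, -2.81, -1.89, -0.97, -0.05]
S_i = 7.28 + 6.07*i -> [7.28, 13.35, 19.42, 25.49, 31.56]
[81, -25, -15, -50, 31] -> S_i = Random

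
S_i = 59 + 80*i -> [59, 139, 219, 299, 379]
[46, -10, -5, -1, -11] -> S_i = Random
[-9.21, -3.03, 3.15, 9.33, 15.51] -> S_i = -9.21 + 6.18*i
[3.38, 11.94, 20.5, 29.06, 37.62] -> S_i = 3.38 + 8.56*i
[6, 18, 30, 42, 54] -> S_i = 6 + 12*i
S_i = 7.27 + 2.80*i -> [7.27, 10.07, 12.87, 15.67, 18.47]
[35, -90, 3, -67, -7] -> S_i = Random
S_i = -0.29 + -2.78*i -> [-0.29, -3.07, -5.85, -8.63, -11.41]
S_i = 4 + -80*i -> [4, -76, -156, -236, -316]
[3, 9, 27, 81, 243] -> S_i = 3*3^i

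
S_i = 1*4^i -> [1, 4, 16, 64, 256]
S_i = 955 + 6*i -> [955, 961, 967, 973, 979]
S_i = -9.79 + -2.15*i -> [-9.79, -11.94, -14.09, -16.24, -18.39]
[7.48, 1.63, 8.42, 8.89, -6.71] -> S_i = Random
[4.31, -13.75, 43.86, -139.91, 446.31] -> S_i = 4.31*(-3.19)^i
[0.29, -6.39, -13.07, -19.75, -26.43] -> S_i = 0.29 + -6.68*i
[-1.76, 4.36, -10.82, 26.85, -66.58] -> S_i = -1.76*(-2.48)^i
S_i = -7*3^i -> [-7, -21, -63, -189, -567]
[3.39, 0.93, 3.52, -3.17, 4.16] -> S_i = Random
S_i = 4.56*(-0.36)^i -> [4.56, -1.64, 0.59, -0.21, 0.08]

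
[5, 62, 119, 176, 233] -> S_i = 5 + 57*i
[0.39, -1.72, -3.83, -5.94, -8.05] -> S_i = 0.39 + -2.11*i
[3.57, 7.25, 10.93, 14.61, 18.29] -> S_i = 3.57 + 3.68*i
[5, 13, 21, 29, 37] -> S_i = 5 + 8*i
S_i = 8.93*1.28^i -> [8.93, 11.43, 14.63, 18.73, 23.97]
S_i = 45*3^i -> [45, 135, 405, 1215, 3645]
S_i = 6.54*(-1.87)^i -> [6.54, -12.23, 22.87, -42.77, 79.97]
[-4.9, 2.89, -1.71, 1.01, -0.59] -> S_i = -4.90*(-0.59)^i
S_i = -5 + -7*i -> [-5, -12, -19, -26, -33]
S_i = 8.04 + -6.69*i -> [8.04, 1.35, -5.34, -12.03, -18.72]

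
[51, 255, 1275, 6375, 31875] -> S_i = 51*5^i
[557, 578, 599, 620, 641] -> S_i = 557 + 21*i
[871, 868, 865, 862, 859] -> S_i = 871 + -3*i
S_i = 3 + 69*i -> [3, 72, 141, 210, 279]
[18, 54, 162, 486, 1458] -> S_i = 18*3^i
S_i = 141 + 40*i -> [141, 181, 221, 261, 301]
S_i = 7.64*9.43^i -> [7.64, 72.05, 679.39, 6406.61, 60414.35]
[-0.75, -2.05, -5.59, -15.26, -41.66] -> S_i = -0.75*2.73^i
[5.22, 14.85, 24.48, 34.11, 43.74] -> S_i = 5.22 + 9.63*i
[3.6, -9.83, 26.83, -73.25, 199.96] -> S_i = 3.60*(-2.73)^i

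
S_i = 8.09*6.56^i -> [8.09, 53.07, 348.14, 2283.81, 14981.8]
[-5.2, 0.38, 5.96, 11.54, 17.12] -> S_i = -5.20 + 5.58*i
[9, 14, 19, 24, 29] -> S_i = 9 + 5*i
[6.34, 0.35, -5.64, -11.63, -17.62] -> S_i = 6.34 + -5.99*i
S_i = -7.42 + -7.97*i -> [-7.42, -15.39, -23.36, -31.33, -39.3]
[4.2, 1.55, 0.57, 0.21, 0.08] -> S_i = 4.20*0.37^i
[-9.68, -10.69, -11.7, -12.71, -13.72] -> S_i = -9.68 + -1.01*i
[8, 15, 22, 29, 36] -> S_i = 8 + 7*i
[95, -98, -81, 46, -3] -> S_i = Random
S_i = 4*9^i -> [4, 36, 324, 2916, 26244]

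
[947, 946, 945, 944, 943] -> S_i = 947 + -1*i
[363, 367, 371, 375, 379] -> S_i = 363 + 4*i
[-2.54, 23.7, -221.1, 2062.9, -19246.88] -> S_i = -2.54*(-9.33)^i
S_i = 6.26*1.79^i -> [6.26, 11.21, 20.06, 35.9, 64.27]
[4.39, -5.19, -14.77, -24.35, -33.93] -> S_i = 4.39 + -9.58*i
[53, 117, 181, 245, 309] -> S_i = 53 + 64*i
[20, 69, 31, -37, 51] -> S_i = Random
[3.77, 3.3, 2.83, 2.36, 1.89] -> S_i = 3.77 + -0.47*i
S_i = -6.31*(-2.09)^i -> [-6.31, 13.19, -27.56, 57.61, -120.4]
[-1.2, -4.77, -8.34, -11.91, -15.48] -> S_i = -1.20 + -3.57*i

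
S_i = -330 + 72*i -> [-330, -258, -186, -114, -42]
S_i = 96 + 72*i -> [96, 168, 240, 312, 384]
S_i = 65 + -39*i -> [65, 26, -13, -52, -91]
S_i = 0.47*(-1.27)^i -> [0.47, -0.6, 0.76, -0.96, 1.22]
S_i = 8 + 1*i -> [8, 9, 10, 11, 12]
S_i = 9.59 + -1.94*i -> [9.59, 7.65, 5.71, 3.77, 1.83]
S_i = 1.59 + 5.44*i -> [1.59, 7.03, 12.47, 17.91, 23.35]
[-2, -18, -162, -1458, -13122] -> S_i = -2*9^i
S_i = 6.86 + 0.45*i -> [6.86, 7.31, 7.76, 8.21, 8.66]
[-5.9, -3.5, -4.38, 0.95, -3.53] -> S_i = Random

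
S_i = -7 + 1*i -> [-7, -6, -5, -4, -3]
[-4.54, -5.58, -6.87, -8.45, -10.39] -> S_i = -4.54*1.23^i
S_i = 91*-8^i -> [91, -728, 5824, -46592, 372736]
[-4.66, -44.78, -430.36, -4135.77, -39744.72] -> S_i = -4.66*9.61^i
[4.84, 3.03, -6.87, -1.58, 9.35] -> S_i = Random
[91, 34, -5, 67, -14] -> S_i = Random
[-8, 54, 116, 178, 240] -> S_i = -8 + 62*i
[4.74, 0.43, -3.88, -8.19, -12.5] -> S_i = 4.74 + -4.31*i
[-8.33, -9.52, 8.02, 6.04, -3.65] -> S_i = Random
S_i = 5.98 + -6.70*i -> [5.98, -0.72, -7.42, -14.12, -20.82]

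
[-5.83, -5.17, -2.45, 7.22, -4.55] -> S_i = Random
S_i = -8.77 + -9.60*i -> [-8.77, -18.37, -27.97, -37.57, -47.17]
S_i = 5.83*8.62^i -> [5.83, 50.25, 433.19, 3734.14, 32188.27]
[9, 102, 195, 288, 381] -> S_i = 9 + 93*i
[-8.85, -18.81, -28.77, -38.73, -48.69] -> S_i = -8.85 + -9.96*i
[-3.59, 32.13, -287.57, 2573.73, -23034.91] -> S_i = -3.59*(-8.95)^i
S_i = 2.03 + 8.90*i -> [2.03, 10.93, 19.83, 28.73, 37.63]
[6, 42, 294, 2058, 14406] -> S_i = 6*7^i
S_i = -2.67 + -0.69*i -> [-2.67, -3.36, -4.05, -4.74, -5.43]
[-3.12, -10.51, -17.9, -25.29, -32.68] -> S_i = -3.12 + -7.39*i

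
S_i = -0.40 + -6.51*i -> [-0.4, -6.91, -13.42, -19.93, -26.44]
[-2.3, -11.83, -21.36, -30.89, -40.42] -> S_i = -2.30 + -9.53*i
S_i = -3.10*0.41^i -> [-3.1, -1.27, -0.52, -0.21, -0.09]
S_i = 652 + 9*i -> [652, 661, 670, 679, 688]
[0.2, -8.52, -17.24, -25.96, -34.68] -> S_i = 0.20 + -8.72*i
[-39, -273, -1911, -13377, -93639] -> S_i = -39*7^i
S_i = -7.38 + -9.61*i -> [-7.38, -16.99, -26.6, -36.21, -45.82]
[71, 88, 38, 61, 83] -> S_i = Random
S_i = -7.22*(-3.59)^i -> [-7.22, 25.92, -93.05, 334.06, -1199.26]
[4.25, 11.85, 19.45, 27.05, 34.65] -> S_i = 4.25 + 7.60*i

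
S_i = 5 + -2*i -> [5, 3, 1, -1, -3]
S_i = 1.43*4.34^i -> [1.43, 6.21, 26.93, 116.9, 507.34]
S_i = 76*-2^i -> [76, -152, 304, -608, 1216]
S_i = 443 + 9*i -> [443, 452, 461, 470, 479]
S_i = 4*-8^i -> [4, -32, 256, -2048, 16384]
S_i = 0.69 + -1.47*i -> [0.69, -0.78, -2.25, -3.72, -5.19]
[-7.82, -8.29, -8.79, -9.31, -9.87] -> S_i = -7.82*1.06^i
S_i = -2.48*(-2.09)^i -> [-2.48, 5.18, -10.83, 22.64, -47.32]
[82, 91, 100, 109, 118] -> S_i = 82 + 9*i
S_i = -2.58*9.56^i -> [-2.58, -24.66, -235.8, -2254.2, -21550.2]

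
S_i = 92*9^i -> [92, 828, 7452, 67068, 603612]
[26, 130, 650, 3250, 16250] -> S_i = 26*5^i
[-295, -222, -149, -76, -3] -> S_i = -295 + 73*i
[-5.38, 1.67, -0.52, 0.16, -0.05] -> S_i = -5.38*(-0.31)^i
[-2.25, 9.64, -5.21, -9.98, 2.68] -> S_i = Random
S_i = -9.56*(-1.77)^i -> [-9.56, 16.92, -29.95, 53.01, -93.83]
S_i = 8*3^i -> [8, 24, 72, 216, 648]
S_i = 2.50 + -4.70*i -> [2.5, -2.2, -6.9, -11.6, -16.3]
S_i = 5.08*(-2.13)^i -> [5.08, -10.82, 23.05, -49.09, 104.56]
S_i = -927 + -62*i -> [-927, -989, -1051, -1113, -1175]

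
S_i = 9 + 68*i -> [9, 77, 145, 213, 281]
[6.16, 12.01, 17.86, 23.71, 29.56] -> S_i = 6.16 + 5.85*i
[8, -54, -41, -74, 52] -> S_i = Random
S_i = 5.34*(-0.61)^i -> [5.34, -3.26, 1.99, -1.21, 0.74]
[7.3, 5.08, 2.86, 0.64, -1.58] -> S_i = 7.30 + -2.22*i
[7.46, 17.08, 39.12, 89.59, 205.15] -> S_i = 7.46*2.29^i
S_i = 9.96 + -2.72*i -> [9.96, 7.24, 4.52, 1.8, -0.92]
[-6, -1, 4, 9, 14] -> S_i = -6 + 5*i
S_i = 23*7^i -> [23, 161, 1127, 7889, 55223]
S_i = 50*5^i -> [50, 250, 1250, 6250, 31250]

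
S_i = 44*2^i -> [44, 88, 176, 352, 704]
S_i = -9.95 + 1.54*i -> [-9.95, -8.41, -6.87, -5.33, -3.79]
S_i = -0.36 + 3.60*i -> [-0.36, 3.24, 6.84, 10.44, 14.04]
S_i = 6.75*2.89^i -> [6.75, 19.51, 56.38, 162.93, 470.86]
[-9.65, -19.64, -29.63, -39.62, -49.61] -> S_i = -9.65 + -9.99*i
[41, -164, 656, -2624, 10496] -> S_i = 41*-4^i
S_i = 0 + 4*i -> [0, 4, 8, 12, 16]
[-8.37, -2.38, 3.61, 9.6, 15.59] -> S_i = -8.37 + 5.99*i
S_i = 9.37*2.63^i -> [9.37, 24.64, 64.81, 170.45, 448.29]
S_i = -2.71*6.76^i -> [-2.71, -18.32, -123.84, -837.16, -5659.21]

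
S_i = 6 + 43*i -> [6, 49, 92, 135, 178]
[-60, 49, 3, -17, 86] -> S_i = Random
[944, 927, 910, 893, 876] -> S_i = 944 + -17*i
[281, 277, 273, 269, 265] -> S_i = 281 + -4*i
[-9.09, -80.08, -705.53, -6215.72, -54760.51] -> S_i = -9.09*8.81^i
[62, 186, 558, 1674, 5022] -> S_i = 62*3^i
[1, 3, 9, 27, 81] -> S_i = 1*3^i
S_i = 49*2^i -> [49, 98, 196, 392, 784]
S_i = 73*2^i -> [73, 146, 292, 584, 1168]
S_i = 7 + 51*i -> [7, 58, 109, 160, 211]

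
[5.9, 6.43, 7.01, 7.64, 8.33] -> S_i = 5.90*1.09^i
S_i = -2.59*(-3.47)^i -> [-2.59, 8.99, -31.19, 108.22, -375.51]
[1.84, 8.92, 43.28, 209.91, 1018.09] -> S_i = 1.84*4.85^i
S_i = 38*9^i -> [38, 342, 3078, 27702, 249318]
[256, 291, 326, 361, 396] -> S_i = 256 + 35*i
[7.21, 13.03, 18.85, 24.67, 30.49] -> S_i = 7.21 + 5.82*i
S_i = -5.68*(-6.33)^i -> [-5.68, 35.95, -227.59, 1440.65, -9119.34]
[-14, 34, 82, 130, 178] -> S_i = -14 + 48*i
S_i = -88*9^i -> [-88, -792, -7128, -64152, -577368]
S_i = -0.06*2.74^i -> [-0.06, -0.16, -0.45, -1.23, -3.38]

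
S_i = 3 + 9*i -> [3, 12, 21, 30, 39]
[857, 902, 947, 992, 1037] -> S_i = 857 + 45*i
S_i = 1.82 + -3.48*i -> [1.82, -1.66, -5.14, -8.62, -12.1]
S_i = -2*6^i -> [-2, -12, -72, -432, -2592]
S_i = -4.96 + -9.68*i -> [-4.96, -14.64, -24.32, -34.0, -43.68]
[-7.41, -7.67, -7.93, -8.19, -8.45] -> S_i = -7.41 + -0.26*i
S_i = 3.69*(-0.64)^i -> [3.69, -2.36, 1.51, -0.97, 0.62]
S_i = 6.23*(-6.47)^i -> [6.23, -40.31, 260.79, -1687.33, 10917.05]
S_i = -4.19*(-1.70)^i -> [-4.19, 7.12, -12.11, 20.59, -35.0]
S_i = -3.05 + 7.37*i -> [-3.05, 4.32, 11.69, 19.06, 26.43]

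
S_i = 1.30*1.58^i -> [1.3, 2.05, 3.25, 5.13, 8.1]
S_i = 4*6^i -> [4, 24, 144, 864, 5184]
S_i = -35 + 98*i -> [-35, 63, 161, 259, 357]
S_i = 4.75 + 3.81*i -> [4.75, 8.56, 12.37, 16.18, 19.99]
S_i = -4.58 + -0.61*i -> [-4.58, -5.19, -5.8, -6.41, -7.02]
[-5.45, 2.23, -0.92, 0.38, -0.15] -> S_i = -5.45*(-0.41)^i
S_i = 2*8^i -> [2, 16, 128, 1024, 8192]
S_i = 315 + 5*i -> [315, 320, 325, 330, 335]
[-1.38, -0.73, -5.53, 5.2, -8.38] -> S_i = Random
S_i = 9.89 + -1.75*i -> [9.89, 8.14, 6.39, 4.64, 2.89]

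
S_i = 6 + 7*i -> [6, 13, 20, 27, 34]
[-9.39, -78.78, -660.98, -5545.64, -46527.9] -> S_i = -9.39*8.39^i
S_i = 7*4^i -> [7, 28, 112, 448, 1792]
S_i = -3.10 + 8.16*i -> [-3.1, 5.06, 13.22, 21.38, 29.54]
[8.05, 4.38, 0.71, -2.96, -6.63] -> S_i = 8.05 + -3.67*i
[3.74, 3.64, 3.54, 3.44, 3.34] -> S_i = 3.74 + -0.10*i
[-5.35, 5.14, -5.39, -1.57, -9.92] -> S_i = Random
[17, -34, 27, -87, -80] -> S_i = Random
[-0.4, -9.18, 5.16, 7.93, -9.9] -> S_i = Random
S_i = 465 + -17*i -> [465, 448, 431, 414, 397]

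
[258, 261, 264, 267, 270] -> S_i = 258 + 3*i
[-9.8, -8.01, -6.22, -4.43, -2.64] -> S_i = -9.80 + 1.79*i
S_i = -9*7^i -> [-9, -63, -441, -3087, -21609]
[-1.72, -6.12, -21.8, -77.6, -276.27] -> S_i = -1.72*3.56^i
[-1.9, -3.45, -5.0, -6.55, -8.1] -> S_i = -1.90 + -1.55*i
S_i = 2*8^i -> [2, 16, 128, 1024, 8192]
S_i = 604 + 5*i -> [604, 609, 614, 619, 624]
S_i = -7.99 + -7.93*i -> [-7.99, -15.92, -23.85, -31.78, -39.71]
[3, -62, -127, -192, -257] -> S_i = 3 + -65*i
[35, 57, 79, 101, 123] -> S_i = 35 + 22*i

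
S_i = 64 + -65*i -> [64, -1, -66, -131, -196]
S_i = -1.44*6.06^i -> [-1.44, -8.73, -52.88, -320.46, -1942.02]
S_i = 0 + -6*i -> [0, -6, -12, -18, -24]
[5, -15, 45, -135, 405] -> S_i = 5*-3^i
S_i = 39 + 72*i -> [39, 111, 183, 255, 327]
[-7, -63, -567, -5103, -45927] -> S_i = -7*9^i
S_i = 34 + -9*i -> [34, 25, 16, 7, -2]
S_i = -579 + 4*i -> [-579, -575, -571, -567, -563]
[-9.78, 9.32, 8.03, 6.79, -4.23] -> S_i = Random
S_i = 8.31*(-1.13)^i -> [8.31, -9.39, 10.61, -11.99, 13.55]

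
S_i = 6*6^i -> [6, 36, 216, 1296, 7776]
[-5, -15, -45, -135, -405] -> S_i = -5*3^i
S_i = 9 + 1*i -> [9, 10, 11, 12, 13]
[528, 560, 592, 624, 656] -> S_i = 528 + 32*i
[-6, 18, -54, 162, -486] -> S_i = -6*-3^i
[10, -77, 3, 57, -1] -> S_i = Random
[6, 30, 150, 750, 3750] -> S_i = 6*5^i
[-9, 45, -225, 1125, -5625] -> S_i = -9*-5^i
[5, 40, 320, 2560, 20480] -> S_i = 5*8^i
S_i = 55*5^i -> [55, 275, 1375, 6875, 34375]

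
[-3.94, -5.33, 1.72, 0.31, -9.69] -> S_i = Random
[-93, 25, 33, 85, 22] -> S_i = Random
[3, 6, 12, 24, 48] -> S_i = 3*2^i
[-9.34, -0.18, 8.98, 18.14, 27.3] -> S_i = -9.34 + 9.16*i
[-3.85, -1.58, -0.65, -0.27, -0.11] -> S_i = -3.85*0.41^i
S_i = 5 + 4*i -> [5, 9, 13, 17, 21]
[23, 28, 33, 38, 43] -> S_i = 23 + 5*i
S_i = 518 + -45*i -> [518, 473, 428, 383, 338]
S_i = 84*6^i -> [84, 504, 3024, 18144, 108864]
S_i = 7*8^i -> [7, 56, 448, 3584, 28672]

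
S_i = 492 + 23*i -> [492, 515, 538, 561, 584]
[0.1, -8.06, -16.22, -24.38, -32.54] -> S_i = 0.10 + -8.16*i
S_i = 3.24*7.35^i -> [3.24, 23.81, 175.03, 1286.49, 9455.71]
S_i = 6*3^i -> [6, 18, 54, 162, 486]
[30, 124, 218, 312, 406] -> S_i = 30 + 94*i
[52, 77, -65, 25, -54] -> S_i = Random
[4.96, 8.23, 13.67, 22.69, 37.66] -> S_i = 4.96*1.66^i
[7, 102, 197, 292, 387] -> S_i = 7 + 95*i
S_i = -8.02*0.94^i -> [-8.02, -7.54, -7.09, -6.66, -6.26]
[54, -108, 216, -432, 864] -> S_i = 54*-2^i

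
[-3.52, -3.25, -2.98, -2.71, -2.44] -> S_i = -3.52 + 0.27*i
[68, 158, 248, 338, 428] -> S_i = 68 + 90*i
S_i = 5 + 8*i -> [5, 13, 21, 29, 37]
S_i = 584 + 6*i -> [584, 590, 596, 602, 608]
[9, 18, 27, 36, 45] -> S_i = 9 + 9*i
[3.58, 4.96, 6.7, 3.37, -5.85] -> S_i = Random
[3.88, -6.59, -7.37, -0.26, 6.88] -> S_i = Random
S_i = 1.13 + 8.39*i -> [1.13, 9.52, 17.91, 26.3, 34.69]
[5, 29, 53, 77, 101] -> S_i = 5 + 24*i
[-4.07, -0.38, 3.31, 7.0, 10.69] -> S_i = -4.07 + 3.69*i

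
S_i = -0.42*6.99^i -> [-0.42, -2.94, -20.52, -143.44, -1002.67]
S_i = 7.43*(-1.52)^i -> [7.43, -11.29, 17.17, -26.09, 39.66]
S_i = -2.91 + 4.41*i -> [-2.91, 1.5, 5.91, 10.32, 14.73]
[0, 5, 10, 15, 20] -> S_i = 0 + 5*i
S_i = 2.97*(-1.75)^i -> [2.97, -5.2, 9.1, -15.92, 27.86]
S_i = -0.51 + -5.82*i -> [-0.51, -6.33, -12.15, -17.97, -23.79]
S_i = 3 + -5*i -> [3, -2, -7, -12, -17]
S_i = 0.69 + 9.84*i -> [0.69, 10.53, 20.37, 30.21, 40.05]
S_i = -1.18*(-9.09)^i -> [-1.18, 10.73, -97.5, 886.29, -8056.34]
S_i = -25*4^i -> [-25, -100, -400, -1600, -6400]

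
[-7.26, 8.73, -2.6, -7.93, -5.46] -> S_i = Random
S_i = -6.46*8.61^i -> [-6.46, -55.62, -478.89, -4123.27, -35501.37]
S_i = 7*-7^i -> [7, -49, 343, -2401, 16807]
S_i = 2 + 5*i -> [2, 7, 12, 17, 22]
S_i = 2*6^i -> [2, 12, 72, 432, 2592]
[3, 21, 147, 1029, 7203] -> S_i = 3*7^i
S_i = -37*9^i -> [-37, -333, -2997, -26973, -242757]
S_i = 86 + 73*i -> [86, 159, 232, 305, 378]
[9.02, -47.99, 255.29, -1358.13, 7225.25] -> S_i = 9.02*(-5.32)^i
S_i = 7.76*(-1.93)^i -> [7.76, -14.98, 28.91, -55.79, 107.67]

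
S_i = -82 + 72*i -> [-82, -10, 62, 134, 206]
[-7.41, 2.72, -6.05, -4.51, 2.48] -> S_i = Random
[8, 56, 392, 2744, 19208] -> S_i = 8*7^i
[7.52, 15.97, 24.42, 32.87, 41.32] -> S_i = 7.52 + 8.45*i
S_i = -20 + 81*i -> [-20, 61, 142, 223, 304]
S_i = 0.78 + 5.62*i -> [0.78, 6.4, 12.02, 17.64, 23.26]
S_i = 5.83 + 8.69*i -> [5.83, 14.52, 23.21, 31.9, 40.59]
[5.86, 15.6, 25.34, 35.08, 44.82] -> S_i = 5.86 + 9.74*i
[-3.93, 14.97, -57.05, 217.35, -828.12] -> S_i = -3.93*(-3.81)^i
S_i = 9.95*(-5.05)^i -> [9.95, -50.25, 253.75, -1281.44, 6471.26]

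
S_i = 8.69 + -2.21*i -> [8.69, 6.48, 4.27, 2.06, -0.15]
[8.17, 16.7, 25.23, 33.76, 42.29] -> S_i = 8.17 + 8.53*i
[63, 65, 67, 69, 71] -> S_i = 63 + 2*i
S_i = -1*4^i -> [-1, -4, -16, -64, -256]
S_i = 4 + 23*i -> [4, 27, 50, 73, 96]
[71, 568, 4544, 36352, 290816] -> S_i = 71*8^i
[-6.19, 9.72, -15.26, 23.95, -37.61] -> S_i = -6.19*(-1.57)^i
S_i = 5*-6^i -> [5, -30, 180, -1080, 6480]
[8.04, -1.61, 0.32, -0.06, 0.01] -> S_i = 8.04*(-0.20)^i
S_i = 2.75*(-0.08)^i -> [2.75, -0.22, 0.02, -0.0, 0.0]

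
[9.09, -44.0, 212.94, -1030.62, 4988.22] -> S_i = 9.09*(-4.84)^i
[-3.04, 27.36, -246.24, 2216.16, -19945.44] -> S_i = -3.04*(-9.00)^i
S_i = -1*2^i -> [-1, -2, -4, -8, -16]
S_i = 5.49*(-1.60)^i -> [5.49, -8.78, 14.05, -22.49, 35.98]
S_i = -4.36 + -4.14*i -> [-4.36, -8.5, -12.64, -16.78, -20.92]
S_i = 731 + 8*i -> [731, 739, 747, 755, 763]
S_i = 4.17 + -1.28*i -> [4.17, 2.89, 1.61, 0.33, -0.95]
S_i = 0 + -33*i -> [0, -33, -66, -99, -132]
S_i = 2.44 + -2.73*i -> [2.44, -0.29, -3.02, -5.75, -8.48]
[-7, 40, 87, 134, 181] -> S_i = -7 + 47*i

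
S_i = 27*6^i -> [27, 162, 972, 5832, 34992]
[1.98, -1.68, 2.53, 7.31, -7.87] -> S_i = Random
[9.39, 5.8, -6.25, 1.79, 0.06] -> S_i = Random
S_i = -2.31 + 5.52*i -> [-2.31, 3.21, 8.73, 14.25, 19.77]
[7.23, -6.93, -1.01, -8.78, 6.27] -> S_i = Random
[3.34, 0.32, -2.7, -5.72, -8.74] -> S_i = 3.34 + -3.02*i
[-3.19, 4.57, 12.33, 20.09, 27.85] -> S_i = -3.19 + 7.76*i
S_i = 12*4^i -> [12, 48, 192, 768, 3072]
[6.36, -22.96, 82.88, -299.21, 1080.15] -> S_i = 6.36*(-3.61)^i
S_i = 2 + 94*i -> [2, 96, 190, 284, 378]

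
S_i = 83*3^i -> [83, 249, 747, 2241, 6723]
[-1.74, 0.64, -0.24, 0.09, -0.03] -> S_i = -1.74*(-0.37)^i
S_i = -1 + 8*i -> [-1, 7, 15, 23, 31]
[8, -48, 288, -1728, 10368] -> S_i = 8*-6^i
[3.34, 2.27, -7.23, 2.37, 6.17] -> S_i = Random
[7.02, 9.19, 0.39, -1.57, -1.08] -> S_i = Random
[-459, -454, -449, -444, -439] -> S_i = -459 + 5*i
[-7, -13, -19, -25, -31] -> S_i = -7 + -6*i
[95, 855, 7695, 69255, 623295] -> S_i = 95*9^i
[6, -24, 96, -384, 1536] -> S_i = 6*-4^i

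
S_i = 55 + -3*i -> [55, 52, 49, 46, 43]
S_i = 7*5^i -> [7, 35, 175, 875, 4375]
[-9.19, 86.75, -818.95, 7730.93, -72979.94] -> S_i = -9.19*(-9.44)^i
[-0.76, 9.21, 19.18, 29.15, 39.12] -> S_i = -0.76 + 9.97*i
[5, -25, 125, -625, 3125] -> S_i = 5*-5^i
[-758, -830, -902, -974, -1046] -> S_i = -758 + -72*i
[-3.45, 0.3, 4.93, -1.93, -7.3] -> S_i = Random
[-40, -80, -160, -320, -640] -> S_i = -40*2^i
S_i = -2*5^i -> [-2, -10, -50, -250, -1250]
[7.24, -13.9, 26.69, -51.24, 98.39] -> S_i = 7.24*(-1.92)^i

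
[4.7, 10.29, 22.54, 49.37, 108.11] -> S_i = 4.70*2.19^i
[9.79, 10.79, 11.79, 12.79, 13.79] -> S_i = 9.79 + 1.00*i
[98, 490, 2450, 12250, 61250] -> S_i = 98*5^i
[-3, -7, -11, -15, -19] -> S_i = -3 + -4*i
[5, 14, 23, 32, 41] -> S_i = 5 + 9*i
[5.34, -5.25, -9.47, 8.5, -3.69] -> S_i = Random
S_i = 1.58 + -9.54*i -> [1.58, -7.96, -17.5, -27.04, -36.58]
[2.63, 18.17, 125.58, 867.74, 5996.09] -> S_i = 2.63*6.91^i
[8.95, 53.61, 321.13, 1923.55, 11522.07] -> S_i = 8.95*5.99^i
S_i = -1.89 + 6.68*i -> [-1.89, 4.79, 11.47, 18.15, 24.83]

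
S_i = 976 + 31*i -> [976, 1007, 1038, 1069, 1100]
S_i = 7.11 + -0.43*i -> [7.11, 6.68, 6.25, 5.82, 5.39]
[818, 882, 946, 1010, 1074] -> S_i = 818 + 64*i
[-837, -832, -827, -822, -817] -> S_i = -837 + 5*i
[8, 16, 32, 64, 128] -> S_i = 8*2^i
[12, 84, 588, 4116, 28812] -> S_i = 12*7^i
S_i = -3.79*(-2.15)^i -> [-3.79, 8.15, -17.52, 37.67, -80.98]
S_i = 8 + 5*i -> [8, 13, 18, 23, 28]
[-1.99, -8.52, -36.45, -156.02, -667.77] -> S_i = -1.99*4.28^i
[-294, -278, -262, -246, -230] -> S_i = -294 + 16*i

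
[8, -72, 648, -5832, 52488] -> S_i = 8*-9^i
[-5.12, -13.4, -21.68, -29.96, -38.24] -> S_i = -5.12 + -8.28*i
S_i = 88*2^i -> [88, 176, 352, 704, 1408]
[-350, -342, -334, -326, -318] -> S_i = -350 + 8*i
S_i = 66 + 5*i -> [66, 71, 76, 81, 86]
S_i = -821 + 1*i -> [-821, -820, -819, -818, -817]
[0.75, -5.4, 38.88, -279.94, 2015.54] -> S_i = 0.75*(-7.20)^i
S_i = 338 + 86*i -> [338, 424, 510, 596, 682]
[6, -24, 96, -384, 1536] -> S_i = 6*-4^i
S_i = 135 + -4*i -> [135, 131, 127, 123, 119]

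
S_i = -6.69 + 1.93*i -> [-6.69, -4.76, -2.83, -0.9, 1.03]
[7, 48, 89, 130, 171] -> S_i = 7 + 41*i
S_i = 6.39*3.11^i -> [6.39, 19.87, 61.8, 192.21, 597.78]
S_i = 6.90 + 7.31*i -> [6.9, 14.21, 21.52, 28.83, 36.14]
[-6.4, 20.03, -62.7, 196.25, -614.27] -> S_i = -6.40*(-3.13)^i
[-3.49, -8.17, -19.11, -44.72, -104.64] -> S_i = -3.49*2.34^i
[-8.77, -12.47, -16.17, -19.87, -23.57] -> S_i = -8.77 + -3.70*i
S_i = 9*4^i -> [9, 36, 144, 576, 2304]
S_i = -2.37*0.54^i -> [-2.37, -1.28, -0.69, -0.37, -0.2]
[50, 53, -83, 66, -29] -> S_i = Random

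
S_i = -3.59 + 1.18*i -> [-3.59, -2.41, -1.23, -0.05, 1.13]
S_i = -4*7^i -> [-4, -28, -196, -1372, -9604]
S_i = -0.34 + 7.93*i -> [-0.34, 7.59, 15.52, 23.45, 31.38]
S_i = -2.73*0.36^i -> [-2.73, -0.98, -0.35, -0.13, -0.05]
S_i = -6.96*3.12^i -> [-6.96, -21.72, -67.75, -211.38, -659.52]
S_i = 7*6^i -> [7, 42, 252, 1512, 9072]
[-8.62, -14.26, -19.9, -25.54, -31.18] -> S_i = -8.62 + -5.64*i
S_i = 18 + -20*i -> [18, -2, -22, -42, -62]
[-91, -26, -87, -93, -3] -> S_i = Random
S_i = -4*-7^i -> [-4, 28, -196, 1372, -9604]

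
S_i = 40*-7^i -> [40, -280, 1960, -13720, 96040]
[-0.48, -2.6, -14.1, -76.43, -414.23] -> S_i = -0.48*5.42^i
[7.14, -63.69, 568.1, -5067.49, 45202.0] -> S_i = 7.14*(-8.92)^i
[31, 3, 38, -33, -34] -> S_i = Random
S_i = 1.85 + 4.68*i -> [1.85, 6.53, 11.21, 15.89, 20.57]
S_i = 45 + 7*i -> [45, 52, 59, 66, 73]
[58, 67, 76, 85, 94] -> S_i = 58 + 9*i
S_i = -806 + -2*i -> [-806, -808, -810, -812, -814]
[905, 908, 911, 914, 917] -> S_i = 905 + 3*i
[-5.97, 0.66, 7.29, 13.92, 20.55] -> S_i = -5.97 + 6.63*i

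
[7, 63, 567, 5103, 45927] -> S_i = 7*9^i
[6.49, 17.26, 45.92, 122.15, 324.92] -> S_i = 6.49*2.66^i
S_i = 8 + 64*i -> [8, 72, 136, 200, 264]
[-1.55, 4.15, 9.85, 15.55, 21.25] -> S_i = -1.55 + 5.70*i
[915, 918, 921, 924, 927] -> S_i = 915 + 3*i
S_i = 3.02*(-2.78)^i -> [3.02, -8.4, 23.34, -64.88, 180.38]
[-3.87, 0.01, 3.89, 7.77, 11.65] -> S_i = -3.87 + 3.88*i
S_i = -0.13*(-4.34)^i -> [-0.13, 0.56, -2.45, 10.63, -46.12]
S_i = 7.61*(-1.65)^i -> [7.61, -12.56, 20.72, -34.19, 56.41]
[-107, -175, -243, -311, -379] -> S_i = -107 + -68*i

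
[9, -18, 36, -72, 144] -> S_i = 9*-2^i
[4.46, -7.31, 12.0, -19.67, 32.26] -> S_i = 4.46*(-1.64)^i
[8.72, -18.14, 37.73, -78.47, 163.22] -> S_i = 8.72*(-2.08)^i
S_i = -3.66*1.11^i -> [-3.66, -4.06, -4.51, -5.01, -5.56]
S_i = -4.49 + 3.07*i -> [-4.49, -1.42, 1.65, 4.72, 7.79]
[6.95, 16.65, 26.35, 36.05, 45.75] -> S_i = 6.95 + 9.70*i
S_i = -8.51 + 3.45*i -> [-8.51, -5.06, -1.61, 1.84, 5.29]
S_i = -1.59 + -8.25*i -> [-1.59, -9.84, -18.09, -26.34, -34.59]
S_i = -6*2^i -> [-6, -12, -24, -48, -96]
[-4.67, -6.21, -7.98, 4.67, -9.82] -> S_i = Random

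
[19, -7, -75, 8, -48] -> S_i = Random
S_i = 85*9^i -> [85, 765, 6885, 61965, 557685]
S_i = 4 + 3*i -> [4, 7, 10, 13, 16]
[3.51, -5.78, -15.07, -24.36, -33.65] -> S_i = 3.51 + -9.29*i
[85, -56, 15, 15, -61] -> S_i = Random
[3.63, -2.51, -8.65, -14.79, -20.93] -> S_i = 3.63 + -6.14*i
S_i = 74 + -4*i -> [74, 70, 66, 62, 58]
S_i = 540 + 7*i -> [540, 547, 554, 561, 568]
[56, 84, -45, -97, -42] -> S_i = Random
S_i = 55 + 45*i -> [55, 100, 145, 190, 235]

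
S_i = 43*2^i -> [43, 86, 172, 344, 688]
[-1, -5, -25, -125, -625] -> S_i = -1*5^i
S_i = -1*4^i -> [-1, -4, -16, -64, -256]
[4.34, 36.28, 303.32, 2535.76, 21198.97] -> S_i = 4.34*8.36^i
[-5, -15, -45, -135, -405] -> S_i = -5*3^i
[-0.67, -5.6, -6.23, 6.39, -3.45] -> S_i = Random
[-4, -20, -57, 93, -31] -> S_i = Random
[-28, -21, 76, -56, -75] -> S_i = Random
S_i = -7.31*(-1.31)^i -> [-7.31, 9.58, -12.54, 16.43, -21.53]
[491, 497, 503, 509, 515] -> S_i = 491 + 6*i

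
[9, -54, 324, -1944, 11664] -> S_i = 9*-6^i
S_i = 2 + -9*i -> [2, -7, -16, -25, -34]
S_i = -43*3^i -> [-43, -129, -387, -1161, -3483]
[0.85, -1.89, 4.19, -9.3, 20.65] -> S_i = 0.85*(-2.22)^i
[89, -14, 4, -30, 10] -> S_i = Random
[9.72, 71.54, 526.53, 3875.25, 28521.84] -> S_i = 9.72*7.36^i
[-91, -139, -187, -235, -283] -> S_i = -91 + -48*i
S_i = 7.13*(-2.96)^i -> [7.13, -21.1, 62.47, -184.91, 547.34]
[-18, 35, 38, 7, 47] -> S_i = Random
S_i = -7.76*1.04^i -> [-7.76, -8.07, -8.39, -8.73, -9.08]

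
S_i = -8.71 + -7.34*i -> [-8.71, -16.05, -23.39, -30.73, -38.07]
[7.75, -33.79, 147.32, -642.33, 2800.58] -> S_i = 7.75*(-4.36)^i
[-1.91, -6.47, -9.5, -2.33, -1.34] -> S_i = Random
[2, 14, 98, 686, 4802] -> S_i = 2*7^i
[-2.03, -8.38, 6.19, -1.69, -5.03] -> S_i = Random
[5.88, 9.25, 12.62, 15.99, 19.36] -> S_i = 5.88 + 3.37*i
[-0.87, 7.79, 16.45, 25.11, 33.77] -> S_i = -0.87 + 8.66*i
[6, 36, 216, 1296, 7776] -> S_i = 6*6^i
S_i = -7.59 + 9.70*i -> [-7.59, 2.11, 11.81, 21.51, 31.21]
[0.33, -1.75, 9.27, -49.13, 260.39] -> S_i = 0.33*(-5.30)^i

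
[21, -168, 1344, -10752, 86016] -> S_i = 21*-8^i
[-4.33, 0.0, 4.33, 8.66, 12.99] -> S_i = -4.33 + 4.33*i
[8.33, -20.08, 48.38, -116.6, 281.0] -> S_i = 8.33*(-2.41)^i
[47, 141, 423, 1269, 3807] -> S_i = 47*3^i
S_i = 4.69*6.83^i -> [4.69, 32.03, 218.78, 1494.29, 10206.0]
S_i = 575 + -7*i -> [575, 568, 561, 554, 547]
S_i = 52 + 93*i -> [52, 145, 238, 331, 424]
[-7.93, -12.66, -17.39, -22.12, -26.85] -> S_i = -7.93 + -4.73*i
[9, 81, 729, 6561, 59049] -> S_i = 9*9^i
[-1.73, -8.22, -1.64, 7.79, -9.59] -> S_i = Random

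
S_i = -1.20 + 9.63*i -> [-1.2, 8.43, 18.06, 27.69, 37.32]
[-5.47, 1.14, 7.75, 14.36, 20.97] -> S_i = -5.47 + 6.61*i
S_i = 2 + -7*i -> [2, -5, -12, -19, -26]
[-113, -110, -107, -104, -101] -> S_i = -113 + 3*i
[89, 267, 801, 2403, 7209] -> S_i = 89*3^i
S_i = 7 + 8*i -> [7, 15, 23, 31, 39]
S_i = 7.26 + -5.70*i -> [7.26, 1.56, -4.14, -9.84, -15.54]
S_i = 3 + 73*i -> [3, 76, 149, 222, 295]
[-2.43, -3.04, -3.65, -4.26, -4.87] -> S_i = -2.43 + -0.61*i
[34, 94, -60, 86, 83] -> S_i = Random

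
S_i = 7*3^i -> [7, 21, 63, 189, 567]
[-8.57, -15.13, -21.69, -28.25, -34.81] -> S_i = -8.57 + -6.56*i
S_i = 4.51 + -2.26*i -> [4.51, 2.25, -0.01, -2.27, -4.53]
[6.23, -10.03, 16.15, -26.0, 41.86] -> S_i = 6.23*(-1.61)^i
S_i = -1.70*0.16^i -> [-1.7, -0.27, -0.04, -0.01, -0.0]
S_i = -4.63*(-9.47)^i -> [-4.63, 43.85, -415.22, 3932.16, -37237.53]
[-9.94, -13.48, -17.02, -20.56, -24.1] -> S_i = -9.94 + -3.54*i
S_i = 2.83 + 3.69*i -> [2.83, 6.52, 10.21, 13.9, 17.59]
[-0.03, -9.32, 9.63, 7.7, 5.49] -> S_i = Random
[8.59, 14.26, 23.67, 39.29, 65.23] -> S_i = 8.59*1.66^i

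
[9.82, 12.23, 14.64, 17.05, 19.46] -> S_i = 9.82 + 2.41*i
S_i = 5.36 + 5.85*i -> [5.36, 11.21, 17.06, 22.91, 28.76]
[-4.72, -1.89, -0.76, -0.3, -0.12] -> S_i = -4.72*0.40^i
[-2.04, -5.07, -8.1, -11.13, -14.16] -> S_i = -2.04 + -3.03*i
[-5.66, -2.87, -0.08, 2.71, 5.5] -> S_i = -5.66 + 2.79*i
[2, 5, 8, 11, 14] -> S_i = 2 + 3*i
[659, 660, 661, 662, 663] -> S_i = 659 + 1*i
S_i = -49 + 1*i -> [-49, -48, -47, -46, -45]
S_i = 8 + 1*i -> [8, 9, 10, 11, 12]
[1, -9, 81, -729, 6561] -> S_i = 1*-9^i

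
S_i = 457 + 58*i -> [457, 515, 573, 631, 689]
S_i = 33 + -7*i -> [33, 26, 19, 12, 5]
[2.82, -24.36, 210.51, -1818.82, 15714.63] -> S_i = 2.82*(-8.64)^i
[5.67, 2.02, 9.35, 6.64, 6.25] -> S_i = Random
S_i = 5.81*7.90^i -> [5.81, 45.9, 362.6, 2864.56, 22630.0]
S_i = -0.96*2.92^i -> [-0.96, -2.8, -8.19, -23.9, -69.79]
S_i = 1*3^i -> [1, 3, 9, 27, 81]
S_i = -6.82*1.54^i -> [-6.82, -10.5, -16.17, -24.91, -38.36]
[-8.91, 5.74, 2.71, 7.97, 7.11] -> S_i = Random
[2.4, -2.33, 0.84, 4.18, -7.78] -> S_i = Random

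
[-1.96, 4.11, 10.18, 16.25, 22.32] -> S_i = -1.96 + 6.07*i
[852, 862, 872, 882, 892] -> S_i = 852 + 10*i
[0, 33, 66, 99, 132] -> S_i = 0 + 33*i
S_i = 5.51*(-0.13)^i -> [5.51, -0.72, 0.09, -0.01, 0.0]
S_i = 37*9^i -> [37, 333, 2997, 26973, 242757]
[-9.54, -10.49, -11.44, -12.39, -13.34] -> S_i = -9.54 + -0.95*i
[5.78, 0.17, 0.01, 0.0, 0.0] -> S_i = 5.78*0.03^i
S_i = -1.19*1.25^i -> [-1.19, -1.49, -1.86, -2.32, -2.91]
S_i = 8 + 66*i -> [8, 74, 140, 206, 272]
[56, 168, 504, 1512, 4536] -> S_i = 56*3^i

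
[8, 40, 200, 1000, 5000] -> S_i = 8*5^i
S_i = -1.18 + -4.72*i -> [-1.18, -5.9, -10.62, -15.34, -20.06]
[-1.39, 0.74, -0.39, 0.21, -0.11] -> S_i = -1.39*(-0.53)^i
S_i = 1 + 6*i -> [1, 7, 13, 19, 25]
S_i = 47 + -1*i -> [47, 46, 45, 44, 43]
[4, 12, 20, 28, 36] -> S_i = 4 + 8*i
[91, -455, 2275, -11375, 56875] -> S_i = 91*-5^i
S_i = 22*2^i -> [22, 44, 88, 176, 352]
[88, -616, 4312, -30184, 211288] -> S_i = 88*-7^i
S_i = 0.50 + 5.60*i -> [0.5, 6.1, 11.7, 17.3, 22.9]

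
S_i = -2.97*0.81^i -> [-2.97, -2.41, -1.95, -1.58, -1.28]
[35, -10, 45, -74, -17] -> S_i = Random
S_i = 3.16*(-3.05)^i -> [3.16, -9.64, 29.4, -89.66, 273.46]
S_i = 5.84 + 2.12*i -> [5.84, 7.96, 10.08, 12.2, 14.32]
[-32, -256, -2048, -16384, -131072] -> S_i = -32*8^i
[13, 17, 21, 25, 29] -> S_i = 13 + 4*i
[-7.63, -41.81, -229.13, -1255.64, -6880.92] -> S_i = -7.63*5.48^i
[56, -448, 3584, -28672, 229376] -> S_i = 56*-8^i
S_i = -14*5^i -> [-14, -70, -350, -1750, -8750]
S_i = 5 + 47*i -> [5, 52, 99, 146, 193]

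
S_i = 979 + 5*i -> [979, 984, 989, 994, 999]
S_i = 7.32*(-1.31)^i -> [7.32, -9.59, 12.56, -16.46, 21.56]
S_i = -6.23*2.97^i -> [-6.23, -18.5, -54.95, -163.21, -484.75]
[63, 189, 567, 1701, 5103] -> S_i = 63*3^i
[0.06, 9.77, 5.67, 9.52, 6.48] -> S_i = Random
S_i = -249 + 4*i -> [-249, -245, -241, -237, -233]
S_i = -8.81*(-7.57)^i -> [-8.81, 66.69, -504.86, 3821.76, -28930.73]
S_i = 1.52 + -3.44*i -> [1.52, -1.92, -5.36, -8.8, -12.24]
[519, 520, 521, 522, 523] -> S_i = 519 + 1*i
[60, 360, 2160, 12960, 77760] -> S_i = 60*6^i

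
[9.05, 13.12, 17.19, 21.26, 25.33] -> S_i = 9.05 + 4.07*i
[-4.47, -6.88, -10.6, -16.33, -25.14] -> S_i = -4.47*1.54^i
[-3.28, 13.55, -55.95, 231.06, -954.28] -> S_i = -3.28*(-4.13)^i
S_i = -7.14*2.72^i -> [-7.14, -19.42, -52.82, -143.68, -390.82]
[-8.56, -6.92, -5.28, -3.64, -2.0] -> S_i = -8.56 + 1.64*i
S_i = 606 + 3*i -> [606, 609, 612, 615, 618]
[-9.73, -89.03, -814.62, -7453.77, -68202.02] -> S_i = -9.73*9.15^i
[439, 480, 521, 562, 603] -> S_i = 439 + 41*i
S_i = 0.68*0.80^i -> [0.68, 0.54, 0.44, 0.35, 0.28]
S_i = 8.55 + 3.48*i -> [8.55, 12.03, 15.51, 18.99, 22.47]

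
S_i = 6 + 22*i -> [6, 28, 50, 72, 94]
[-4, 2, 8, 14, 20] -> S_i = -4 + 6*i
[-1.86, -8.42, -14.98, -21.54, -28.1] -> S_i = -1.86 + -6.56*i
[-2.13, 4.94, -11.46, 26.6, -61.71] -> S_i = -2.13*(-2.32)^i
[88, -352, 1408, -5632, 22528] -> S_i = 88*-4^i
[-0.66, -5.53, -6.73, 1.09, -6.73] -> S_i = Random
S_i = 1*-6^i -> [1, -6, 36, -216, 1296]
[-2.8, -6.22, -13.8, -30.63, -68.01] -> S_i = -2.80*2.22^i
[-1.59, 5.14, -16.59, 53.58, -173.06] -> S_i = -1.59*(-3.23)^i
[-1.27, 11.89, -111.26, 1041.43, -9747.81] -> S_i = -1.27*(-9.36)^i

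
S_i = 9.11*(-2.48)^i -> [9.11, -22.59, 56.03, -138.95, 344.61]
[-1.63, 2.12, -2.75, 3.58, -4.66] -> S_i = -1.63*(-1.30)^i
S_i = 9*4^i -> [9, 36, 144, 576, 2304]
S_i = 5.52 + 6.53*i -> [5.52, 12.05, 18.58, 25.11, 31.64]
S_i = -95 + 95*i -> [-95, 0, 95, 190, 285]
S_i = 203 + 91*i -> [203, 294, 385, 476, 567]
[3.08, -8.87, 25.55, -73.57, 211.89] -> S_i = 3.08*(-2.88)^i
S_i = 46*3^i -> [46, 138, 414, 1242, 3726]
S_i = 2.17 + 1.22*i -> [2.17, 3.39, 4.61, 5.83, 7.05]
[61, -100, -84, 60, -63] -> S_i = Random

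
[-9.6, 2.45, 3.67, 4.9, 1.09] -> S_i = Random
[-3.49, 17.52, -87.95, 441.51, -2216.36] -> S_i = -3.49*(-5.02)^i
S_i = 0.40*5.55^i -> [0.4, 2.22, 12.32, 68.38, 379.52]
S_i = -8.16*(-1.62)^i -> [-8.16, 13.22, -21.42, 34.69, -56.2]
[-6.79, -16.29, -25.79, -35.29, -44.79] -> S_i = -6.79 + -9.50*i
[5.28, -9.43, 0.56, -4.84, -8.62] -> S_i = Random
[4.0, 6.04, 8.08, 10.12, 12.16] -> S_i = 4.00 + 2.04*i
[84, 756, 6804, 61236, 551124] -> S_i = 84*9^i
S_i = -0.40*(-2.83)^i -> [-0.4, 1.13, -3.2, 9.07, -25.66]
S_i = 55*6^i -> [55, 330, 1980, 11880, 71280]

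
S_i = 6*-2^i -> [6, -12, 24, -48, 96]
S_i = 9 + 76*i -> [9, 85, 161, 237, 313]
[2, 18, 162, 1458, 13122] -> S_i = 2*9^i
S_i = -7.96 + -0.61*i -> [-7.96, -8.57, -9.18, -9.79, -10.4]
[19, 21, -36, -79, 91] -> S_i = Random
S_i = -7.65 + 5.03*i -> [-7.65, -2.62, 2.41, 7.44, 12.47]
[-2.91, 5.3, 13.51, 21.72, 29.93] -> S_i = -2.91 + 8.21*i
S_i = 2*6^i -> [2, 12, 72, 432, 2592]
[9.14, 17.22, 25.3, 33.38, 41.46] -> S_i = 9.14 + 8.08*i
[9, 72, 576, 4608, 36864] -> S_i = 9*8^i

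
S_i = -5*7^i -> [-5, -35, -245, -1715, -12005]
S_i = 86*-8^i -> [86, -688, 5504, -44032, 352256]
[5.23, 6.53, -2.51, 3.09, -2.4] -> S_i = Random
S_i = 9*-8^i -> [9, -72, 576, -4608, 36864]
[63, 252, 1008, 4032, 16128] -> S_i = 63*4^i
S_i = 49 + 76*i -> [49, 125, 201, 277, 353]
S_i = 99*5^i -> [99, 495, 2475, 12375, 61875]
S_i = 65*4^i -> [65, 260, 1040, 4160, 16640]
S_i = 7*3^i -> [7, 21, 63, 189, 567]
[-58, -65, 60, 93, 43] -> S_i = Random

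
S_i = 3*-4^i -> [3, -12, 48, -192, 768]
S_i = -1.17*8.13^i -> [-1.17, -9.51, -77.33, -628.72, -5111.5]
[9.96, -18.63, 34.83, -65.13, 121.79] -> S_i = 9.96*(-1.87)^i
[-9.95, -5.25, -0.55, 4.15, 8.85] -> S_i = -9.95 + 4.70*i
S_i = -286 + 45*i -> [-286, -241, -196, -151, -106]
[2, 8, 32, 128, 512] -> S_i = 2*4^i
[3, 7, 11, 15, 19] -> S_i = 3 + 4*i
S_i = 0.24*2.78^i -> [0.24, 0.67, 1.85, 5.16, 14.33]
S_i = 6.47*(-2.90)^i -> [6.47, -18.76, 54.41, -157.8, 457.61]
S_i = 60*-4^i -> [60, -240, 960, -3840, 15360]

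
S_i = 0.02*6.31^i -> [0.02, 0.13, 0.8, 5.02, 31.71]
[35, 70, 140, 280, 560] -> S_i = 35*2^i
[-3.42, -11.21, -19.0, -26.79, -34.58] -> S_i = -3.42 + -7.79*i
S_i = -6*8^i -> [-6, -48, -384, -3072, -24576]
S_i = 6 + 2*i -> [6, 8, 10, 12, 14]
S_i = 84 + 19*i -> [84, 103, 122, 141, 160]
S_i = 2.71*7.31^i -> [2.71, 19.81, 144.81, 1058.57, 7738.18]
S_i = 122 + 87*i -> [122, 209, 296, 383, 470]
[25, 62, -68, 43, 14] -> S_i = Random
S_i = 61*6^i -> [61, 366, 2196, 13176, 79056]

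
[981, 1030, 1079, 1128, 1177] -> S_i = 981 + 49*i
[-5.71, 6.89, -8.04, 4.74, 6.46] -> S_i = Random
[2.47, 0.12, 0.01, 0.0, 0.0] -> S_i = 2.47*0.05^i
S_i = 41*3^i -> [41, 123, 369, 1107, 3321]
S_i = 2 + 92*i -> [2, 94, 186, 278, 370]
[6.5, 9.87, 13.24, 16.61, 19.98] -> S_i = 6.50 + 3.37*i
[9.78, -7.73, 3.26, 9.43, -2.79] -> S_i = Random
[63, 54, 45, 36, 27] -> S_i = 63 + -9*i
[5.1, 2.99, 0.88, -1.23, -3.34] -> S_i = 5.10 + -2.11*i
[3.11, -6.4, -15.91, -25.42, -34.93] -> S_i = 3.11 + -9.51*i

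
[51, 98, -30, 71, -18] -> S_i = Random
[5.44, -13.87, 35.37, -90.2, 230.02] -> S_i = 5.44*(-2.55)^i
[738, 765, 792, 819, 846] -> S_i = 738 + 27*i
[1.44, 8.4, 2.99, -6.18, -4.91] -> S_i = Random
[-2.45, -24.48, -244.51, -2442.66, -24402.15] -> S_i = -2.45*9.99^i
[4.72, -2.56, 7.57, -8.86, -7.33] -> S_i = Random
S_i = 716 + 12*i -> [716, 728, 740, 752, 764]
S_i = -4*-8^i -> [-4, 32, -256, 2048, -16384]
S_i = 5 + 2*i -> [5, 7, 9, 11, 13]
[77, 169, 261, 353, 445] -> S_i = 77 + 92*i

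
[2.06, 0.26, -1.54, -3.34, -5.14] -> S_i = 2.06 + -1.80*i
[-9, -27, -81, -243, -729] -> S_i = -9*3^i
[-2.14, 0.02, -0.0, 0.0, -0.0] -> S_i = -2.14*(-0.01)^i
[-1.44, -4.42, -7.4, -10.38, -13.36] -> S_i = -1.44 + -2.98*i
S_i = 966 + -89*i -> [966, 877, 788, 699, 610]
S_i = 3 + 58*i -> [3, 61, 119, 177, 235]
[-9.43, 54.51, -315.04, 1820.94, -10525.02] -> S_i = -9.43*(-5.78)^i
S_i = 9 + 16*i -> [9, 25, 41, 57, 73]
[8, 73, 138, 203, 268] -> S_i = 8 + 65*i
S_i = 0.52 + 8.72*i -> [0.52, 9.24, 17.96, 26.68, 35.4]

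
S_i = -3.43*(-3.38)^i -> [-3.43, 11.59, -39.19, 132.45, -447.67]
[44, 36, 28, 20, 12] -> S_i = 44 + -8*i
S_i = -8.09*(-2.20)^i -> [-8.09, 17.8, -39.16, 86.14, -189.51]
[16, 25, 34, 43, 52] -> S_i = 16 + 9*i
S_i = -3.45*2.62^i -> [-3.45, -9.04, -23.68, -62.05, -162.56]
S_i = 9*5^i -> [9, 45, 225, 1125, 5625]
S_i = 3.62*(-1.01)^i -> [3.62, -3.66, 3.69, -3.73, 3.77]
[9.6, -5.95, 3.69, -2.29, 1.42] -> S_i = 9.60*(-0.62)^i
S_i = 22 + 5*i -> [22, 27, 32, 37, 42]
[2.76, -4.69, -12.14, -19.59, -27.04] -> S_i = 2.76 + -7.45*i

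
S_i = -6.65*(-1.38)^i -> [-6.65, 9.18, -12.66, 17.48, -24.12]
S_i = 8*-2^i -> [8, -16, 32, -64, 128]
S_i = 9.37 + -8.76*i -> [9.37, 0.61, -8.15, -16.91, -25.67]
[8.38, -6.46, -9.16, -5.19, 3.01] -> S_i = Random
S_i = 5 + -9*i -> [5, -4, -13, -22, -31]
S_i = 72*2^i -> [72, 144, 288, 576, 1152]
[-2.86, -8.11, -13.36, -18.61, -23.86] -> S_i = -2.86 + -5.25*i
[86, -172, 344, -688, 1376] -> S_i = 86*-2^i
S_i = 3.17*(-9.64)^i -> [3.17, -30.56, 294.59, -2839.82, 27375.84]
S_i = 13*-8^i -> [13, -104, 832, -6656, 53248]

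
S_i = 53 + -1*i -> [53, 52, 51, 50, 49]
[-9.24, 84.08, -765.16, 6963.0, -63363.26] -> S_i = -9.24*(-9.10)^i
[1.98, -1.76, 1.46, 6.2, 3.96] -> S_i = Random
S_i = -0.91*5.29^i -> [-0.91, -4.81, -25.47, -134.71, -712.63]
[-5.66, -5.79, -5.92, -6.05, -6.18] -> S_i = -5.66 + -0.13*i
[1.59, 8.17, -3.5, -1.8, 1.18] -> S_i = Random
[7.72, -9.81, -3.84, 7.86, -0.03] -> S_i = Random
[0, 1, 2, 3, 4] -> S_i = 0 + 1*i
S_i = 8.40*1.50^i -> [8.4, 12.6, 18.9, 28.35, 42.52]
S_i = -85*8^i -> [-85, -680, -5440, -43520, -348160]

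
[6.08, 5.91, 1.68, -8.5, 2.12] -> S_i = Random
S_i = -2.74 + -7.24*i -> [-2.74, -9.98, -17.22, -24.46, -31.7]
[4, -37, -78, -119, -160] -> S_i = 4 + -41*i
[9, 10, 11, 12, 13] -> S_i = 9 + 1*i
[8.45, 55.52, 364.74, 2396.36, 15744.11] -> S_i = 8.45*6.57^i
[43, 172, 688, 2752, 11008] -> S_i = 43*4^i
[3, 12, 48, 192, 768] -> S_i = 3*4^i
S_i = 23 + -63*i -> [23, -40, -103, -166, -229]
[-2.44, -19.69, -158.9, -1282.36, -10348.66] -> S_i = -2.44*8.07^i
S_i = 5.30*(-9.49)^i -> [5.3, -50.3, 477.32, -4529.75, 42987.35]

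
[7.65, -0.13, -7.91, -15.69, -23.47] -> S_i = 7.65 + -7.78*i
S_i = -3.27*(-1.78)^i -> [-3.27, 5.82, -10.36, 18.44, -32.83]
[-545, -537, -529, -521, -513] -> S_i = -545 + 8*i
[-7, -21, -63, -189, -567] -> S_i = -7*3^i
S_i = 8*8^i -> [8, 64, 512, 4096, 32768]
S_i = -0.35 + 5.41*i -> [-0.35, 5.06, 10.47, 15.88, 21.29]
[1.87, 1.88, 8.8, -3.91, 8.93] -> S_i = Random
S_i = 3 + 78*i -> [3, 81, 159, 237, 315]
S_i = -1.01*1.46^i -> [-1.01, -1.47, -2.15, -3.14, -4.59]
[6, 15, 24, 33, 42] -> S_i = 6 + 9*i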